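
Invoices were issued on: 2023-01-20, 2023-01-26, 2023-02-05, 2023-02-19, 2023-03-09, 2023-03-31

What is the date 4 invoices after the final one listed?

Intervals are 6, 10, 14, 18, 22 days — an arithmetic progression with common difference 4.
Next gap: 26 days. 2023-03-31 + 26 days = 2023-04-26.
Next gap: 30 days. 2023-04-26 + 30 days = 2023-05-26.
Next gap: 34 days. 2023-05-26 + 34 days = 2023-06-29.
Next gap: 38 days. 2023-06-29 + 38 days = 2023-08-06.

2023-08-06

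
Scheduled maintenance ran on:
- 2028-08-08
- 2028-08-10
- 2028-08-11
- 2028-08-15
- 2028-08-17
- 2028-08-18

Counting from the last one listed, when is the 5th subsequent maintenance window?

Gaps: 2, 1, 4, 2, 1 days — not constant, but cyclic with period 3.
The events fall on every Tuesday, Thursday and Friday.
Next Tuesday: 2028-08-22.
Next Thursday: 2028-08-24.
The following Friday is 2028-08-25.
Next Tuesday: 2028-08-29.
The following Thursday is 2028-08-31.

2028-08-31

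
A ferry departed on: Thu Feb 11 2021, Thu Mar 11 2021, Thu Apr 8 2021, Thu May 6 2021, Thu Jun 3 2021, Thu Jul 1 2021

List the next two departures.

Every event comes 28 days after the last (28, 28, 28, 28, 28).
Thu Jul 1 2021 + 28 days = Thu Jul 29 2021.
Thu Jul 29 2021 + 28 days = Thu Aug 26 2021.

Thu Jul 29 2021, Thu Aug 26 2021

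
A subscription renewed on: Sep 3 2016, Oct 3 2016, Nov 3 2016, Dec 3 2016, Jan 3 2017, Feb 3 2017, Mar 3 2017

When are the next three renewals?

Gaps: 30, 31, 30, 31, 31, 28 days — not constant. Every event is on the 3rd of the month.
Pattern: the 3rd of each month.
Next: April 2017 → Apr 3 2017.
Next: May 2017 → May 3 2017.
Next: June 2017 → Jun 3 2017.

Apr 3 2017, May 3 2017, Jun 3 2017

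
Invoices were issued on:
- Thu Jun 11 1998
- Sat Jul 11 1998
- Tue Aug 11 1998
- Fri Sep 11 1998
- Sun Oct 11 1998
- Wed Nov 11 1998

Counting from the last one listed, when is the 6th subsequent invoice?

Gaps: 30, 31, 31, 30, 31 days — not constant. Every event is on the 11th of the month.
Pattern: the 11th of each month.
Next: December 1998 → Fri Dec 11 1998.
Next: January 1999 → Mon Jan 11 1999.
Next: February 1999 → Thu Feb 11 1999.
Next: March 1999 → Thu Mar 11 1999.
Next: April 1999 → Sun Apr 11 1999.
May 1999: Tue May 11 1999.

Tue May 11 1999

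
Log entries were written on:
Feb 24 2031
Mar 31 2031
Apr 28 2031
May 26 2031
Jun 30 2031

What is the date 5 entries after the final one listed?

Nov 24 2031

All Mondays; the gaps (35, 28, 28, 35) vary with month length.
This is the last Monday of each month.
July 2031 ends with Monday Jul 28 2031.
Last Monday of August 2031: Aug 25 2031.
September 2031 ends with Monday Sep 29 2031.
October 2031 ends with Monday Oct 27 2031.
Last Monday of November 2031: Nov 24 2031.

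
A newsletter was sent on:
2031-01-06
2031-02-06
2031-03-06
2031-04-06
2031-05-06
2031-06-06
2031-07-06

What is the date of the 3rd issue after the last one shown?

2031-10-06

The day-of-month is always 6 (31, 28, 31, 30, 31, 30 days between events).
So this recurs on the 6th of each month.
Next: August 2031 → 2031-08-06.
Next: September 2031 → 2031-09-06.
October 2031: 2031-10-06.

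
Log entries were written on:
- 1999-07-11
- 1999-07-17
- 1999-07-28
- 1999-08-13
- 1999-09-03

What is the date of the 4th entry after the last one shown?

Intervals are 6, 11, 16, 21 days — an arithmetic progression with common difference 5.
Next gap: 26 days. 1999-09-03 + 26 days = 1999-09-29.
Next gap: 31 days. 1999-09-29 + 31 days = 1999-10-30.
Next gap: 36 days. 1999-10-30 + 36 days = 1999-12-05.
Next gap: 41 days. 1999-12-05 + 41 days = 2000-01-15.

2000-01-15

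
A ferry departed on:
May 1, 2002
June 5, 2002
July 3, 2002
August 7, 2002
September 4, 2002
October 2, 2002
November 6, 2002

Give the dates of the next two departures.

Gaps: 35, 28, 35, 28, 28, 35 days — a mix of 28 and 35. Every date is a Wednesday.
Each is the 1st Wednesday of its month.
1st Wednesday of December 2002: December 4, 2002.
1st Wednesday of January 2003: January 1, 2003.

December 4, 2002; January 1, 2003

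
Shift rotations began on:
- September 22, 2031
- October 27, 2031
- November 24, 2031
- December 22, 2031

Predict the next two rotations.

January 26, 2032; February 23, 2032

All dates are Mondays, 35, 28, 28 days apart.
Specifically, the 4th Monday of each month.
4th Monday of January 2032: January 26, 2032.
February 2032 — 4th Monday is February 23, 2032.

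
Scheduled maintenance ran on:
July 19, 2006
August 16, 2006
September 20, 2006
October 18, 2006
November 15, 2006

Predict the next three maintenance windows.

December 20, 2006; January 17, 2007; February 21, 2007

All dates are Wednesdays, 28, 35, 28, 28 days apart.
Specifically, the 3rd Wednesday of each month.
December 2006 — 3rd Wednesday is December 20, 2006.
January 2007 — 3rd Wednesday is January 17, 2007.
3rd Wednesday of February 2007: February 21, 2007.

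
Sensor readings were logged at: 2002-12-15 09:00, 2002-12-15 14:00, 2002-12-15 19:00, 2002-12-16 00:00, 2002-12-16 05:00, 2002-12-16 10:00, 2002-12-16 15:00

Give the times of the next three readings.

The interval is a steady 5 hours (5, 5, 5, 5, 5, 5).
2002-12-16 15:00 + 5 h = 2002-12-16 20:00.
2002-12-16 20:00 + 5 h = 2002-12-17 01:00.
2002-12-17 01:00 + 5 h = 2002-12-17 06:00.

2002-12-16 20:00, 2002-12-17 01:00, 2002-12-17 06:00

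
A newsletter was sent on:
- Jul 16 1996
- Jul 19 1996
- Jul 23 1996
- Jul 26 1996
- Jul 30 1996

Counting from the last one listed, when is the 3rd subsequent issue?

Aug 9 1996

The gap pattern 3, 4, 3, 4 repeats every 2 events.
These are the Tuesdays and Fridays of each week.
The following Friday is Aug 2 1996.
The following Tuesday is Aug 6 1996.
The following Friday is Aug 9 1996.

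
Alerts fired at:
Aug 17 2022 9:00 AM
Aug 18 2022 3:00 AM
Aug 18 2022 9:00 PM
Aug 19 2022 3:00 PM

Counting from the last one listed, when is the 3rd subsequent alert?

Gaps: 18, 18, 18 hours — each event is 18 hours after the previous one.
Aug 19 2022 3:00 PM + 18 h = Aug 20 2022 9:00 AM.
Aug 20 2022 9:00 AM + 18 h = Aug 21 2022 3:00 AM.
Aug 21 2022 3:00 AM + 18 h = Aug 21 2022 9:00 PM.

Aug 21 2022 9:00 PM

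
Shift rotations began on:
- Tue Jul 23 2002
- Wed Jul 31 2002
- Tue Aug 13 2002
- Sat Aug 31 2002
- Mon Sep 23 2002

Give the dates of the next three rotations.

Intervals are 8, 13, 18, 23 days — an arithmetic progression with common difference 5.
Next gap: 28 days. Mon Sep 23 2002 + 28 days = Mon Oct 21 2002.
Next gap: 33 days. Mon Oct 21 2002 + 33 days = Sat Nov 23 2002.
Next gap: 38 days. Sat Nov 23 2002 + 38 days = Tue Dec 31 2002.

Mon Oct 21 2002, Sat Nov 23 2002, Tue Dec 31 2002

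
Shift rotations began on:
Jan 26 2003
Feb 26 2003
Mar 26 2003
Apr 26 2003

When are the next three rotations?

May 26 2003, Jun 26 2003, Jul 26 2003

Gaps: 31, 28, 31 days — not constant. Every event is on the 26th of the month.
Pattern: the 26th of each month.
May 2003: May 26 2003.
June 2003: Jun 26 2003.
Next: July 2003 → Jul 26 2003.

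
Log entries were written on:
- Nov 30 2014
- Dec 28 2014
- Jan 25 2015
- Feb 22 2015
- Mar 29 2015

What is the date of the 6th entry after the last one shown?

Every date is a Sunday; gaps 28, 28, 28, 35 days.
Each is the last Sunday of its month (at least one falls on the 29th or later, ruling out '4th Sunday').
Last Sunday of April 2015: Apr 26 2015.
May 2015 ends with Sunday May 31 2015.
Last Sunday of June 2015: Jun 28 2015.
July 2015 ends with Sunday Jul 26 2015.
August 2015 ends with Sunday Aug 30 2015.
Last Sunday of September 2015: Sep 27 2015.

Sep 27 2015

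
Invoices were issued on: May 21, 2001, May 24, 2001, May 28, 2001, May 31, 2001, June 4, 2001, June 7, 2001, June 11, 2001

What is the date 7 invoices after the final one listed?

July 5, 2001

The gap pattern 3, 4, 3, 4, 3, 4 repeats every 2 events.
These are the Mondays and Thursdays of each week.
The following Thursday is June 14, 2001.
The following Monday is June 18, 2001.
Next Thursday: June 21, 2001.
Next Monday: June 25, 2001.
Next Thursday: June 28, 2001.
The following Monday is July 2, 2001.
The following Thursday is July 5, 2001.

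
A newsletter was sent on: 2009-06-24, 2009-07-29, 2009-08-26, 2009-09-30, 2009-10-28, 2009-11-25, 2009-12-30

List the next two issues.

2010-01-27, 2010-02-24

All Wednesdays; the gaps (35, 28, 35, 28, 28, 35) vary with month length.
This is the last Wednesday of each month.
Last Wednesday of January 2010: 2010-01-27.
February 2010 ends with Wednesday 2010-02-24.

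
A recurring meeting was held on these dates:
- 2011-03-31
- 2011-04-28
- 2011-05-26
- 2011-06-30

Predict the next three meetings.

Every date is a Thursday; gaps 28, 28, 35 days.
Each is the last Thursday of its month (at least one falls on the 29th or later, ruling out '4th Thursday').
July 2011 ends with Thursday 2011-07-28.
Last Thursday of August 2011: 2011-08-25.
Last Thursday of September 2011: 2011-09-29.

2011-07-28, 2011-08-25, 2011-09-29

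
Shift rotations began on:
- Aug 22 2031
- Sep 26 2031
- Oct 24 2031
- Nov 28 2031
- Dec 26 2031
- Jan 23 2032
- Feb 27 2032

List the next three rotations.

These are Fridays at 28- or 35-day spacing (35, 28, 35, 28, 28, 35).
The pattern: 4th Friday of the month.
March 2032 — 4th Friday is Mar 26 2032.
4th Friday of April 2032: Apr 23 2032.
May 2032 — 4th Friday is May 28 2032.

Mar 26 2032, Apr 23 2032, May 28 2032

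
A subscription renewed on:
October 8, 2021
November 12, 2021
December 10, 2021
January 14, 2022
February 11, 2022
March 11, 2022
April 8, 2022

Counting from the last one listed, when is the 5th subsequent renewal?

These are Fridays at 28- or 35-day spacing (35, 28, 35, 28, 28, 28).
The pattern: 2nd Friday of the month.
2nd Friday of May 2022: May 13, 2022.
2nd Friday of June 2022: June 10, 2022.
July 2022 — 2nd Friday is July 8, 2022.
August 2022 — 2nd Friday is August 12, 2022.
September 2022 — 2nd Friday is September 9, 2022.

September 9, 2022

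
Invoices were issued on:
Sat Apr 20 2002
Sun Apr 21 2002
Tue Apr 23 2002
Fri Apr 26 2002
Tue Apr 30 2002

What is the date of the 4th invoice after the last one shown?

Sun May 26 2002

Intervals are 1, 2, 3, 4 days — an arithmetic progression with common difference 1.
Next gap: 5 days. Tue Apr 30 2002 + 5 days = Sun May 5 2002.
Next gap: 6 days. Sun May 5 2002 + 6 days = Sat May 11 2002.
Next gap: 7 days. Sat May 11 2002 + 7 days = Sat May 18 2002.
Next gap: 8 days. Sat May 18 2002 + 8 days = Sun May 26 2002.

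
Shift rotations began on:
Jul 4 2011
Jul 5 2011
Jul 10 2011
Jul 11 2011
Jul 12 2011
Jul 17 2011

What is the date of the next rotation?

The gap pattern 1, 5, 1, 1, 5 repeats every 3 events.
These are the Mondays, Tuesdays and Sundays of each week.
Next Monday: Jul 18 2011.

Jul 18 2011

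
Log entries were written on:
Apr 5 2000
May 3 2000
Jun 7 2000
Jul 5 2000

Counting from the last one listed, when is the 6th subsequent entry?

Jan 3 2001

Gaps: 28, 35, 28 days — a mix of 28 and 35. Every date is a Wednesday.
Each is the 1st Wednesday of its month.
1st Wednesday of August 2000: Aug 2 2000.
September 2000 — 1st Wednesday is Sep 6 2000.
October 2000 — 1st Wednesday is Oct 4 2000.
1st Wednesday of November 2000: Nov 1 2000.
1st Wednesday of December 2000: Dec 6 2000.
January 2001 — 1st Wednesday is Jan 3 2001.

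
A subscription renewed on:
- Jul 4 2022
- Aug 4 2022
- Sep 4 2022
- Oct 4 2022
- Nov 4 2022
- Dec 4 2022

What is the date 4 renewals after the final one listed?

Apr 4 2023

The day-of-month is always 4 (31, 31, 30, 31, 30 days between events).
So this recurs on the 4th of each month.
Next: January 2023 → Jan 4 2023.
February 2023: Feb 4 2023.
Next: March 2023 → Mar 4 2023.
April 2023: Apr 4 2023.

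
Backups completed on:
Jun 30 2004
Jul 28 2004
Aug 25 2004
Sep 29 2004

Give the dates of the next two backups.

Every date is a Wednesday; gaps 28, 28, 35 days.
Each is the last Wednesday of its month (at least one falls on the 29th or later, ruling out '4th Wednesday').
Last Wednesday of October 2004: Oct 27 2004.
November 2004 ends with Wednesday Nov 24 2004.

Oct 27 2004, Nov 24 2004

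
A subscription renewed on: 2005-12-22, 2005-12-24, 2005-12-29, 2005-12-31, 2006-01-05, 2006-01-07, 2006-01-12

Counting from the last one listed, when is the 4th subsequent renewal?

2006-01-26

The gap pattern 2, 5, 2, 5, 2, 5 repeats every 2 events.
These are the Thursdays and Saturdays of each week.
The following Saturday is 2006-01-14.
Next Thursday: 2006-01-19.
Next Saturday: 2006-01-21.
Next Thursday: 2006-01-26.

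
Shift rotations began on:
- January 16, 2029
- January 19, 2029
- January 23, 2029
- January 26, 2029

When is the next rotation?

January 30, 2029

The gap pattern 3, 4, 3 repeats every 2 events.
These are the Tuesdays and Fridays of each week.
The following Tuesday is January 30, 2029.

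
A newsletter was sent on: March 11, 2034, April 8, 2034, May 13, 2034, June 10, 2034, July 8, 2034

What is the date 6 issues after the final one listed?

All dates are Saturdays, 28, 35, 28, 28 days apart.
Specifically, the 2nd Saturday of each month.
August 2034 — 2nd Saturday is August 12, 2034.
September 2034 — 2nd Saturday is September 9, 2034.
2nd Saturday of October 2034: October 14, 2034.
2nd Saturday of November 2034: November 11, 2034.
2nd Saturday of December 2034: December 9, 2034.
2nd Saturday of January 2035: January 13, 2035.

January 13, 2035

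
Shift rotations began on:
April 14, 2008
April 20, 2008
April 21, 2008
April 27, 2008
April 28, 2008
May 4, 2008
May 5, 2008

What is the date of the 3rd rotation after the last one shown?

The gap pattern 6, 1, 6, 1, 6, 1 repeats every 2 events.
These are the Mondays and Sundays of each week.
Next Sunday: May 11, 2008.
The following Monday is May 12, 2008.
Next Sunday: May 18, 2008.

May 18, 2008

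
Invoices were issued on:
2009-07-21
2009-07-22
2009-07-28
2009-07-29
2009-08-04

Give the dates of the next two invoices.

Gaps: 1, 6, 1, 6 days — not constant, but cyclic with period 2.
The events fall on every Tuesday and Wednesday.
The following Wednesday is 2009-08-05.
Next Tuesday: 2009-08-11.

2009-08-05, 2009-08-11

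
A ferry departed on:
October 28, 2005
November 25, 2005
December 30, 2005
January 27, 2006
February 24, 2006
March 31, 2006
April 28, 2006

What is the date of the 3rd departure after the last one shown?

These are Fridays with 28, 35, 28, 28, 35, 28-day gaps.
Each is the final Friday of its month — December 30, 2005 is past the 28th, so '4th Friday' doesn't fit.
May 2006 ends with Friday May 26, 2006.
June 2006 ends with Friday June 30, 2006.
Last Friday of July 2006: July 28, 2006.

July 28, 2006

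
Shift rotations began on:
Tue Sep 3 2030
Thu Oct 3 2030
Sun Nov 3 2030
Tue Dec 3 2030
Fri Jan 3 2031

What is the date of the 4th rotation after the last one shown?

Sat May 3 2031

The day-of-month is always 3 (30, 31, 30, 31 days between events).
So this recurs on the 3rd of each month.
Next: February 2031 → Mon Feb 3 2031.
March 2031: Mon Mar 3 2031.
Next: April 2031 → Thu Apr 3 2031.
May 2031: Sat May 3 2031.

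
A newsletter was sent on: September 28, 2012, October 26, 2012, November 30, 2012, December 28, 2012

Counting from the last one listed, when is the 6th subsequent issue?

June 28, 2013

These are Fridays with 28, 35, 28-day gaps.
Each is the final Friday of its month — November 30, 2012 is past the 28th, so '4th Friday' doesn't fit.
January 2013 ends with Friday January 25, 2013.
February 2013 ends with Friday February 22, 2013.
Last Friday of March 2013: March 29, 2013.
Last Friday of April 2013: April 26, 2013.
Last Friday of May 2013: May 31, 2013.
Last Friday of June 2013: June 28, 2013.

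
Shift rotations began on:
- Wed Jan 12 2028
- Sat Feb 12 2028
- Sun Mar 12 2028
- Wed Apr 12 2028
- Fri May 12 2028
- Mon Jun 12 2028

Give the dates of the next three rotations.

Each date is the 12th; the gaps (31, 29, 31, 30, 31) track the month lengths.
The rule is the 12th of each month.
July 2028: Wed Jul 12 2028.
August 2028: Sat Aug 12 2028.
Next: September 2028 → Tue Sep 12 2028.

Wed Jul 12 2028, Sat Aug 12 2028, Tue Sep 12 2028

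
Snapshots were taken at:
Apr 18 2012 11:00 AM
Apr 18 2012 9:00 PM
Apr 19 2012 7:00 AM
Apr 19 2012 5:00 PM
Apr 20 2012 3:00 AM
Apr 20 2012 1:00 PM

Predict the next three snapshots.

Apr 20 2012 11:00 PM, Apr 21 2012 9:00 AM, Apr 21 2012 7:00 PM

The interval is a steady 10 hours (10, 10, 10, 10, 10).
Apr 20 2012 1:00 PM + 10 h = Apr 20 2012 11:00 PM.
Apr 20 2012 11:00 PM + 10 h = Apr 21 2012 9:00 AM.
Apr 21 2012 9:00 AM + 10 h = Apr 21 2012 7:00 PM.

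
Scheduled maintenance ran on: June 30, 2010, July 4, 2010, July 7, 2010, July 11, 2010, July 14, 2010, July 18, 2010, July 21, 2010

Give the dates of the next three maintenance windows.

July 25, 2010; July 28, 2010; August 1, 2010

The gap pattern 4, 3, 4, 3, 4, 3 repeats every 2 events.
These are the Wednesdays and Sundays of each week.
Next Sunday: July 25, 2010.
Next Wednesday: July 28, 2010.
Next Sunday: August 1, 2010.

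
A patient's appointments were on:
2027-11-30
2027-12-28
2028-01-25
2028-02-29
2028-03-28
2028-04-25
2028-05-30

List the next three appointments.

Every date is a Tuesday; gaps 28, 28, 35, 28, 28, 35 days.
Each is the last Tuesday of its month (at least one falls on the 29th or later, ruling out '4th Tuesday').
Last Tuesday of June 2028: 2028-06-27.
Last Tuesday of July 2028: 2028-07-25.
Last Tuesday of August 2028: 2028-08-29.

2028-06-27, 2028-07-25, 2028-08-29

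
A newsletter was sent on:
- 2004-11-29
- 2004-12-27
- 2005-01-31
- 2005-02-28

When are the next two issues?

2005-03-28, 2005-04-25

These are Mondays with 28, 35, 28-day gaps.
Each is the final Monday of its month — 2004-11-29 is past the 28th, so '4th Monday' doesn't fit.
Last Monday of March 2005: 2005-03-28.
Last Monday of April 2005: 2005-04-25.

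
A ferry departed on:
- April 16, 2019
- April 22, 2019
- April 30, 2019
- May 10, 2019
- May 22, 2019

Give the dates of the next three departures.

June 5, 2019; June 21, 2019; July 9, 2019

Intervals are 6, 8, 10, 12 days — an arithmetic progression with common difference 2.
Next gap: 14 days. May 22, 2019 + 14 days = June 5, 2019.
Next gap: 16 days. June 5, 2019 + 16 days = June 21, 2019.
Next gap: 18 days. June 21, 2019 + 18 days = July 9, 2019.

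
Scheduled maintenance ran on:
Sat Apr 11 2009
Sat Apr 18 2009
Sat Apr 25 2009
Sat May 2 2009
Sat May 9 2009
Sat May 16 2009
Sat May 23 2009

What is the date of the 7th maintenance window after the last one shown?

Every event comes 7 days after the last (7, 7, 7, 7, 7, 7).
Sat May 23 2009 + 7 days = Sat May 30 2009.
Sat May 30 2009 + 7 days = Sat Jun 6 2009.
Sat Jun 6 2009 + 7 days = Sat Jun 13 2009.
Sat Jun 13 2009 + 7 days = Sat Jun 20 2009.
Sat Jun 20 2009 + 7 days = Sat Jun 27 2009.
Sat Jun 27 2009 + 7 days = Sat Jul 4 2009.
Sat Jul 4 2009 + 7 days = Sat Jul 11 2009.

Sat Jul 11 2009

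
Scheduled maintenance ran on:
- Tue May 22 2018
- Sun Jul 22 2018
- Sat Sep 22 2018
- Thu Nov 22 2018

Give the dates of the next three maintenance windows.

Tue Jan 22 2019, Fri Mar 22 2019, Wed May 22 2019

The day-of-month is always 22 (61, 62, 61 days between events).
So this recurs on the 22nd of every 2 months.
January 2019: Tue Jan 22 2019.
March 2019: Fri Mar 22 2019.
May 2019: Wed May 22 2019.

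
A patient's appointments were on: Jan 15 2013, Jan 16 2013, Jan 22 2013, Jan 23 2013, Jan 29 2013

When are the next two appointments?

Jan 30 2013, Feb 5 2013

Every event lands on a Tuesday or Wednesday (gaps cycle 1, 6, 1, 6).
So the schedule is: every Tuesday and Wednesday.
The following Wednesday is Jan 30 2013.
Next Tuesday: Feb 5 2013.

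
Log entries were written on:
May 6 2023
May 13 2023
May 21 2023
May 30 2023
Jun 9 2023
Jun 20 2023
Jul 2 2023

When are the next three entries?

Jul 15 2023, Jul 29 2023, Aug 13 2023

The spacing grows by 1 each time: 7, 8, 9, 10, 11, 12 days.
Next gap: 13 days. Jul 2 2023 + 13 days = Jul 15 2023.
Next gap: 14 days. Jul 15 2023 + 14 days = Jul 29 2023.
Next gap: 15 days. Jul 29 2023 + 15 days = Aug 13 2023.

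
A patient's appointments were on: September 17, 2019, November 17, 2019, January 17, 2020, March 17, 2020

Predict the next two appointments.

May 17, 2020; July 17, 2020

Gaps: 61, 61, 60 days — not constant. Every event is on the 17th of the month.
Pattern: the 17th of every 2 months.
Next: May 2020 → May 17, 2020.
Next: July 2020 → July 17, 2020.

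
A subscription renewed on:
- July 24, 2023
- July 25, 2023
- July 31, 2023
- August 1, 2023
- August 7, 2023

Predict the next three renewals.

The gap pattern 1, 6, 1, 6 repeats every 2 events.
These are the Mondays and Tuesdays of each week.
Next Tuesday: August 8, 2023.
The following Monday is August 14, 2023.
The following Tuesday is August 15, 2023.

August 8, 2023; August 14, 2023; August 15, 2023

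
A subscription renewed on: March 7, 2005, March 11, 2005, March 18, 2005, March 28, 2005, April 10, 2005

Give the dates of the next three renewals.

Intervals are 4, 7, 10, 13 days — an arithmetic progression with common difference 3.
Next gap: 16 days. April 10, 2005 + 16 days = April 26, 2005.
Next gap: 19 days. April 26, 2005 + 19 days = May 15, 2005.
Next gap: 22 days. May 15, 2005 + 22 days = June 6, 2005.

April 26, 2005; May 15, 2005; June 6, 2005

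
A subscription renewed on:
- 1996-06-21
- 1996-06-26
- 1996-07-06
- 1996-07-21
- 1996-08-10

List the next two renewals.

The spacing grows by 5 each time: 5, 10, 15, 20 days.
Next gap: 25 days. 1996-08-10 + 25 days = 1996-09-04.
Next gap: 30 days. 1996-09-04 + 30 days = 1996-10-04.

1996-09-04, 1996-10-04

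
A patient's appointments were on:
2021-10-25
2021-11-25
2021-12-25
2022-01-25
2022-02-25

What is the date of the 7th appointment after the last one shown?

Gaps: 31, 30, 31, 31 days — not constant. Every event is on the 25th of the month.
Pattern: the 25th of each month.
March 2022: 2022-03-25.
April 2022: 2022-04-25.
Next: May 2022 → 2022-05-25.
Next: June 2022 → 2022-06-25.
July 2022: 2022-07-25.
August 2022: 2022-08-25.
September 2022: 2022-09-25.

2022-09-25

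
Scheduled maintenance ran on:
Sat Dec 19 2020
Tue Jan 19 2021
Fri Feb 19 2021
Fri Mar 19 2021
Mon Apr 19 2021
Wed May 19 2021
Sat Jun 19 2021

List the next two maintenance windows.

Mon Jul 19 2021, Thu Aug 19 2021

The day-of-month is always 19 (31, 31, 28, 31, 30, 31 days between events).
So this recurs on the 19th of each month.
Next: July 2021 → Mon Jul 19 2021.
Next: August 2021 → Thu Aug 19 2021.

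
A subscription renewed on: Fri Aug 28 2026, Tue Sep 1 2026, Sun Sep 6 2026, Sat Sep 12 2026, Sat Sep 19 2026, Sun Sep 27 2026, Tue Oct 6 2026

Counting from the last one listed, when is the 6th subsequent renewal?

The spacing grows by 1 each time: 4, 5, 6, 7, 8, 9 days.
Next gap: 10 days. Tue Oct 6 2026 + 10 days = Fri Oct 16 2026.
Next gap: 11 days. Fri Oct 16 2026 + 11 days = Tue Oct 27 2026.
Next gap: 12 days. Tue Oct 27 2026 + 12 days = Sun Nov 8 2026.
Next gap: 13 days. Sun Nov 8 2026 + 13 days = Sat Nov 21 2026.
Next gap: 14 days. Sat Nov 21 2026 + 14 days = Sat Dec 5 2026.
Next gap: 15 days. Sat Dec 5 2026 + 15 days = Sun Dec 20 2026.

Sun Dec 20 2026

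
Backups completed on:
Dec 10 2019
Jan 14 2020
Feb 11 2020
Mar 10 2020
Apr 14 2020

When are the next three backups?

These are Tuesdays at 28- or 35-day spacing (35, 28, 28, 35).
The pattern: 2nd Tuesday of the month.
May 2020 — 2nd Tuesday is May 12 2020.
June 2020 — 2nd Tuesday is Jun 9 2020.
July 2020 — 2nd Tuesday is Jul 14 2020.

May 12 2020, Jun 9 2020, Jul 14 2020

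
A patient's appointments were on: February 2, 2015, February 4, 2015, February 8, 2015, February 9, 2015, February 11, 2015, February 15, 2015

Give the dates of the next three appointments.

February 16, 2015; February 18, 2015; February 22, 2015

The gap pattern 2, 4, 1, 2, 4 repeats every 3 events.
These are the Mondays, Wednesdays and Sundays of each week.
The following Monday is February 16, 2015.
Next Wednesday: February 18, 2015.
Next Sunday: February 22, 2015.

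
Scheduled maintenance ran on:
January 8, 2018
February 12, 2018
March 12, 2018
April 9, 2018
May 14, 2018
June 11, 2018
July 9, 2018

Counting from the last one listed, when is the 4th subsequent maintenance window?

November 12, 2018

All dates are Mondays, 35, 28, 28, 35, 28, 28 days apart.
Specifically, the 2nd Monday of each month.
2nd Monday of August 2018: August 13, 2018.
September 2018 — 2nd Monday is September 10, 2018.
October 2018 — 2nd Monday is October 8, 2018.
2nd Monday of November 2018: November 12, 2018.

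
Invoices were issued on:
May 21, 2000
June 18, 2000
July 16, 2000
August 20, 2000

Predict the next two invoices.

September 17, 2000; October 15, 2000

Gaps: 28, 28, 35 days — a mix of 28 and 35. Every date is a Sunday.
Each is the 3rd Sunday of its month.
September 2000 — 3rd Sunday is September 17, 2000.
October 2000 — 3rd Sunday is October 15, 2000.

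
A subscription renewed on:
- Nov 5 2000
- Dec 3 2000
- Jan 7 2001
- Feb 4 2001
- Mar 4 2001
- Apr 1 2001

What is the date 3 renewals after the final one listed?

These are Sundays at 28- or 35-day spacing (28, 35, 28, 28, 28).
The pattern: 1st Sunday of the month.
May 2001 — 1st Sunday is May 6 2001.
June 2001 — 1st Sunday is Jun 3 2001.
1st Sunday of July 2001: Jul 1 2001.

Jul 1 2001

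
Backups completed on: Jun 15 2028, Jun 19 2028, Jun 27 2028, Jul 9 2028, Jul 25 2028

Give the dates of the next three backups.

Aug 14 2028, Sep 7 2028, Oct 5 2028

The spacing grows by 4 each time: 4, 8, 12, 16 days.
Next gap: 20 days. Jul 25 2028 + 20 days = Aug 14 2028.
Next gap: 24 days. Aug 14 2028 + 24 days = Sep 7 2028.
Next gap: 28 days. Sep 7 2028 + 28 days = Oct 5 2028.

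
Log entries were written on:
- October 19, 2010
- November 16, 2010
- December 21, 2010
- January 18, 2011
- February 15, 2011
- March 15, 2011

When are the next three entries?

April 19, 2011; May 17, 2011; June 21, 2011

These are Tuesdays at 28- or 35-day spacing (28, 35, 28, 28, 28).
The pattern: 3rd Tuesday of the month.
April 2011 — 3rd Tuesday is April 19, 2011.
3rd Tuesday of May 2011: May 17, 2011.
3rd Tuesday of June 2011: June 21, 2011.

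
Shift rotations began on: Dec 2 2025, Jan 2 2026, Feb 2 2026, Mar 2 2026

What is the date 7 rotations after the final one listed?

Gaps: 31, 31, 28 days — not constant. Every event is on the 2nd of the month.
Pattern: the 2nd of each month.
April 2026: Apr 2 2026.
May 2026: May 2 2026.
Next: June 2026 → Jun 2 2026.
July 2026: Jul 2 2026.
Next: August 2026 → Aug 2 2026.
September 2026: Sep 2 2026.
Next: October 2026 → Oct 2 2026.

Oct 2 2026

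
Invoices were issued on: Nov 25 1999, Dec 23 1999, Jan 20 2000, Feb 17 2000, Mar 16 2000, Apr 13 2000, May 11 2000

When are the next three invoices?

The spacing is 28, 28, 28, 28, 28, 28 days — always 28 days.
May 11 2000 + 28 days = Jun 8 2000.
Jun 8 2000 + 28 days = Jul 6 2000.
Jul 6 2000 + 28 days = Aug 3 2000.

Jun 8 2000, Jul 6 2000, Aug 3 2000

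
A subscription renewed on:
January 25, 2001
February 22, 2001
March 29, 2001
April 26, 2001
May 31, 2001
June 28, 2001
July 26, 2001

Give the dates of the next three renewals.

All Thursdays; the gaps (28, 35, 28, 35, 28, 28) vary with month length.
This is the last Thursday of each month.
August 2001 ends with Thursday August 30, 2001.
Last Thursday of September 2001: September 27, 2001.
October 2001 ends with Thursday October 25, 2001.

August 30, 2001; September 27, 2001; October 25, 2001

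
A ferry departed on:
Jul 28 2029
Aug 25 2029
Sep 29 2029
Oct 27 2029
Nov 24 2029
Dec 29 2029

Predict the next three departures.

Jan 26 2030, Feb 23 2030, Mar 30 2030

These are Saturdays with 28, 35, 28, 28, 35-day gaps.
Each is the final Saturday of its month — Sep 29 2029 is past the 28th, so '4th Saturday' doesn't fit.
Last Saturday of January 2030: Jan 26 2030.
Last Saturday of February 2030: Feb 23 2030.
Last Saturday of March 2030: Mar 30 2030.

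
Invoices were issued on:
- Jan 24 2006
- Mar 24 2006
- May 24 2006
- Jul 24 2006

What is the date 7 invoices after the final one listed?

Sep 24 2007

Each date is the 24th; the gaps (59, 61, 61) track the month lengths.
The rule is the 24th of every 2 months.
Next: September 2006 → Sep 24 2006.
November 2006: Nov 24 2006.
January 2007: Jan 24 2007.
March 2007: Mar 24 2007.
Next: May 2007 → May 24 2007.
July 2007: Jul 24 2007.
September 2007: Sep 24 2007.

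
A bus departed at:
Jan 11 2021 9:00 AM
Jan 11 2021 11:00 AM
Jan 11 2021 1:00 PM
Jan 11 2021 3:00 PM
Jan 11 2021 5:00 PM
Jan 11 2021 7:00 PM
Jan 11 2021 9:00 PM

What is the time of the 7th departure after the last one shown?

The interval is a steady 2 hours (2, 2, 2, 2, 2, 2).
Jan 11 2021 9:00 PM + 2 h = Jan 11 2021 11:00 PM.
Jan 11 2021 11:00 PM + 2 h = Jan 12 2021 1:00 AM.
Jan 12 2021 1:00 AM + 2 h = Jan 12 2021 3:00 AM.
Jan 12 2021 3:00 AM + 2 h = Jan 12 2021 5:00 AM.
Jan 12 2021 5:00 AM + 2 h = Jan 12 2021 7:00 AM.
Jan 12 2021 7:00 AM + 2 h = Jan 12 2021 9:00 AM.
Jan 12 2021 9:00 AM + 2 h = Jan 12 2021 11:00 AM.

Jan 12 2021 11:00 AM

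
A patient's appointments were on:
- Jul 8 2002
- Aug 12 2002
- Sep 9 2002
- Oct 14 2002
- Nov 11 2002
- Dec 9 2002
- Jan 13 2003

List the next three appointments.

All dates are Mondays, 35, 28, 35, 28, 28, 35 days apart.
Specifically, the 2nd Monday of each month.
2nd Monday of February 2003: Feb 10 2003.
March 2003 — 2nd Monday is Mar 10 2003.
2nd Monday of April 2003: Apr 14 2003.

Feb 10 2003, Mar 10 2003, Apr 14 2003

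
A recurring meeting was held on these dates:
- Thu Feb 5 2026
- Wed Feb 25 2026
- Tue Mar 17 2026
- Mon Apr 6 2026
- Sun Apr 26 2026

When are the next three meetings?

Every event comes 20 days after the last (20, 20, 20, 20).
Sun Apr 26 2026 + 20 days = Sat May 16 2026.
Sat May 16 2026 + 20 days = Fri Jun 5 2026.
Fri Jun 5 2026 + 20 days = Thu Jun 25 2026.

Sat May 16 2026, Fri Jun 5 2026, Thu Jun 25 2026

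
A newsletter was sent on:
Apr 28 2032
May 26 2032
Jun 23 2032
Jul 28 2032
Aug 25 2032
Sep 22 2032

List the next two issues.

Oct 27 2032, Nov 24 2032

These are Wednesdays at 28- or 35-day spacing (28, 28, 35, 28, 28).
The pattern: 4th Wednesday of the month.
4th Wednesday of October 2032: Oct 27 2032.
4th Wednesday of November 2032: Nov 24 2032.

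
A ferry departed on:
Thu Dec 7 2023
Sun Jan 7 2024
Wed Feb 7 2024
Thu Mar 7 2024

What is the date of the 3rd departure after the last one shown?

The day-of-month is always 7 (31, 31, 29 days between events).
So this recurs on the 7th of each month.
Next: April 2024 → Sun Apr 7 2024.
Next: May 2024 → Tue May 7 2024.
Next: June 2024 → Fri Jun 7 2024.

Fri Jun 7 2024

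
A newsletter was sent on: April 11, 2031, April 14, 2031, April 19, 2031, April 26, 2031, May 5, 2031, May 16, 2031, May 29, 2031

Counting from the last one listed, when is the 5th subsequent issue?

September 1, 2031

The spacing grows by 2 each time: 3, 5, 7, 9, 11, 13 days.
Next gap: 15 days. May 29, 2031 + 15 days = June 13, 2031.
Next gap: 17 days. June 13, 2031 + 17 days = June 30, 2031.
Next gap: 19 days. June 30, 2031 + 19 days = July 19, 2031.
Next gap: 21 days. July 19, 2031 + 21 days = August 9, 2031.
Next gap: 23 days. August 9, 2031 + 23 days = September 1, 2031.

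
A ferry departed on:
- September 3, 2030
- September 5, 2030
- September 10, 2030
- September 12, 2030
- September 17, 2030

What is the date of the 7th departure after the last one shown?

October 10, 2030

Every event lands on a Tuesday or Thursday (gaps cycle 2, 5, 2, 5).
So the schedule is: every Tuesday and Thursday.
Next Thursday: September 19, 2030.
The following Tuesday is September 24, 2030.
Next Thursday: September 26, 2030.
The following Tuesday is October 1, 2030.
The following Thursday is October 3, 2030.
The following Tuesday is October 8, 2030.
The following Thursday is October 10, 2030.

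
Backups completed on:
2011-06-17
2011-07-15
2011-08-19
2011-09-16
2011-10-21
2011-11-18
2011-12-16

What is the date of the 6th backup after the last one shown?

All dates are Fridays, 28, 35, 28, 35, 28, 28 days apart.
Specifically, the 3rd Friday of each month.
3rd Friday of January 2012: 2012-01-20.
February 2012 — 3rd Friday is 2012-02-17.
March 2012 — 3rd Friday is 2012-03-16.
April 2012 — 3rd Friday is 2012-04-20.
3rd Friday of May 2012: 2012-05-18.
June 2012 — 3rd Friday is 2012-06-15.

2012-06-15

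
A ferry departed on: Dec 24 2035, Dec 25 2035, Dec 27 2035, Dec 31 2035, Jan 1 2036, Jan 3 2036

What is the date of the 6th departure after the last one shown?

Every event lands on a Monday or Tuesday or Thursday (gaps cycle 1, 2, 4, 1, 2).
So the schedule is: every Monday, Tuesday and Thursday.
The following Monday is Jan 7 2036.
The following Tuesday is Jan 8 2036.
The following Thursday is Jan 10 2036.
The following Monday is Jan 14 2036.
Next Tuesday: Jan 15 2036.
Next Thursday: Jan 17 2036.

Jan 17 2036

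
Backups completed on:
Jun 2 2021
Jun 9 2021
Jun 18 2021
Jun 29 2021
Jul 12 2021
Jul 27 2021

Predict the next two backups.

Gaps: 7, 9, 11, 13, 15 days — each gap is 2 larger than the previous one.
Next gap: 17 days. Jul 27 2021 + 17 days = Aug 13 2021.
Next gap: 19 days. Aug 13 2021 + 19 days = Sep 1 2021.

Aug 13 2021, Sep 1 2021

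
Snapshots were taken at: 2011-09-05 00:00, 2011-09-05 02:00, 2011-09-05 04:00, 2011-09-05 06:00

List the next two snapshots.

2011-09-05 08:00, 2011-09-05 10:00

Gaps: 2, 2, 2 hours — each event is 2 hours after the previous one.
2011-09-05 06:00 + 2 h = 2011-09-05 08:00.
2011-09-05 08:00 + 2 h = 2011-09-05 10:00.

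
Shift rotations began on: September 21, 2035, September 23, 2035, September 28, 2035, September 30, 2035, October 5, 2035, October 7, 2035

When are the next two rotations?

Every event lands on a Friday or Sunday (gaps cycle 2, 5, 2, 5, 2).
So the schedule is: every Friday and Sunday.
Next Friday: October 12, 2035.
Next Sunday: October 14, 2035.

October 12, 2035; October 14, 2035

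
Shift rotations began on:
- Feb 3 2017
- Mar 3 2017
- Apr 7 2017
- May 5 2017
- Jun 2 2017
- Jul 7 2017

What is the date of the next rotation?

Aug 4 2017

These are Fridays at 28- or 35-day spacing (28, 35, 28, 28, 35).
The pattern: 1st Friday of the month.
August 2017 — 1st Friday is Aug 4 2017.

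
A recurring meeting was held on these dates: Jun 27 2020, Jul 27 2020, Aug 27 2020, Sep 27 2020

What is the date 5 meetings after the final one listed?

Each date is the 27th; the gaps (30, 31, 31) track the month lengths.
The rule is the 27th of each month.
Next: October 2020 → Oct 27 2020.
November 2020: Nov 27 2020.
December 2020: Dec 27 2020.
Next: January 2021 → Jan 27 2021.
February 2021: Feb 27 2021.

Feb 27 2021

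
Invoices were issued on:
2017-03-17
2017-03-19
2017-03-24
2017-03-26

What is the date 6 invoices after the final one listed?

2017-04-16

Gaps: 2, 5, 2 days — not constant, but cyclic with period 2.
The events fall on every Friday and Sunday.
The following Friday is 2017-03-31.
Next Sunday: 2017-04-02.
The following Friday is 2017-04-07.
The following Sunday is 2017-04-09.
The following Friday is 2017-04-14.
Next Sunday: 2017-04-16.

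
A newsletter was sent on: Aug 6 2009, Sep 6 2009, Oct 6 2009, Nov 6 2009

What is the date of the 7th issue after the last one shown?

Gaps: 31, 30, 31 days — not constant. Every event is on the 6th of the month.
Pattern: the 6th of each month.
December 2009: Dec 6 2009.
Next: January 2010 → Jan 6 2010.
Next: February 2010 → Feb 6 2010.
March 2010: Mar 6 2010.
Next: April 2010 → Apr 6 2010.
Next: May 2010 → May 6 2010.
Next: June 2010 → Jun 6 2010.

Jun 6 2010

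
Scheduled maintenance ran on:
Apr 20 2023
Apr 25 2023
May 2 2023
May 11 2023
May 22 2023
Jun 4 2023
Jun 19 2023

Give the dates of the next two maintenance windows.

Gaps: 5, 7, 9, 11, 13, 15 days — each gap is 2 larger than the previous one.
Next gap: 17 days. Jun 19 2023 + 17 days = Jul 6 2023.
Next gap: 19 days. Jul 6 2023 + 19 days = Jul 25 2023.

Jul 6 2023, Jul 25 2023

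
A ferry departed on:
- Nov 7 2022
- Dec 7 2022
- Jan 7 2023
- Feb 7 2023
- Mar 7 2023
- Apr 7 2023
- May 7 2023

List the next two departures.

Jun 7 2023, Jul 7 2023

Gaps: 30, 31, 31, 28, 31, 30 days — not constant. Every event is on the 7th of the month.
Pattern: the 7th of each month.
June 2023: Jun 7 2023.
July 2023: Jul 7 2023.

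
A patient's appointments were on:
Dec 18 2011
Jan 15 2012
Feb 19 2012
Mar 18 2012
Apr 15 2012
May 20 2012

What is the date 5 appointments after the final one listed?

Gaps: 28, 35, 28, 28, 35 days — a mix of 28 and 35. Every date is a Sunday.
Each is the 3rd Sunday of its month.
June 2012 — 3rd Sunday is Jun 17 2012.
July 2012 — 3rd Sunday is Jul 15 2012.
August 2012 — 3rd Sunday is Aug 19 2012.
September 2012 — 3rd Sunday is Sep 16 2012.
October 2012 — 3rd Sunday is Oct 21 2012.

Oct 21 2012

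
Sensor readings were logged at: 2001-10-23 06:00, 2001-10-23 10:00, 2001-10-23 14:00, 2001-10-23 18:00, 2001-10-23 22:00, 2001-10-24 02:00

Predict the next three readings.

2001-10-24 06:00, 2001-10-24 10:00, 2001-10-24 14:00

The interval is a steady 4 hours (4, 4, 4, 4, 4).
2001-10-24 02:00 + 4 h = 2001-10-24 06:00.
2001-10-24 06:00 + 4 h = 2001-10-24 10:00.
2001-10-24 10:00 + 4 h = 2001-10-24 14:00.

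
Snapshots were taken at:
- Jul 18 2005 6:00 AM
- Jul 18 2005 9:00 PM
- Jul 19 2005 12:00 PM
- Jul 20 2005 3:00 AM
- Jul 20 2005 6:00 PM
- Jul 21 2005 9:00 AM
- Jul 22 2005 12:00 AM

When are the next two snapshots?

Spacing: 15, 15, 15, 15, 15, 15 h — constant 15 h.
Jul 22 2005 12:00 AM + 15 h = Jul 22 2005 3:00 PM.
Jul 22 2005 3:00 PM + 15 h = Jul 23 2005 6:00 AM.

Jul 22 2005 3:00 PM, Jul 23 2005 6:00 AM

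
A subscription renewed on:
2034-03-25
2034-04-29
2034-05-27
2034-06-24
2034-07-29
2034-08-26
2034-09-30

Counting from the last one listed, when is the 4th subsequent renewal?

All Saturdays; the gaps (35, 28, 28, 35, 28, 35) vary with month length.
This is the last Saturday of each month.
October 2034 ends with Saturday 2034-10-28.
Last Saturday of November 2034: 2034-11-25.
December 2034 ends with Saturday 2034-12-30.
January 2035 ends with Saturday 2035-01-27.

2035-01-27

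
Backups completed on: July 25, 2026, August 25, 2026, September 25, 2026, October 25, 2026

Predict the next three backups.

November 25, 2026; December 25, 2026; January 25, 2027

Each date is the 25th; the gaps (31, 31, 30) track the month lengths.
The rule is the 25th of each month.
November 2026: November 25, 2026.
December 2026: December 25, 2026.
January 2027: January 25, 2027.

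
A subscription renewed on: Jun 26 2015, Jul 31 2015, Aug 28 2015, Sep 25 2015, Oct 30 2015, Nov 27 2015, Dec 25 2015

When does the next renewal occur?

Every date is a Friday; gaps 35, 28, 28, 35, 28, 28 days.
Each is the last Friday of its month (at least one falls on the 29th or later, ruling out '4th Friday').
Last Friday of January 2016: Jan 29 2016.

Jan 29 2016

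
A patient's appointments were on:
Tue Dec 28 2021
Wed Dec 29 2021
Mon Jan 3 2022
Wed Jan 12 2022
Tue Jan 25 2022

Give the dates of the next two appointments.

The spacing grows by 4 each time: 1, 5, 9, 13 days.
Next gap: 17 days. Tue Jan 25 2022 + 17 days = Fri Feb 11 2022.
Next gap: 21 days. Fri Feb 11 2022 + 21 days = Fri Mar 4 2022.

Fri Feb 11 2022, Fri Mar 4 2022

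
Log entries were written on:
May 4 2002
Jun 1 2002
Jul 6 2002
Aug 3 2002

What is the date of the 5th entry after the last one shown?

Gaps: 28, 35, 28 days — a mix of 28 and 35. Every date is a Saturday.
Each is the 1st Saturday of its month.
1st Saturday of September 2002: Sep 7 2002.
October 2002 — 1st Saturday is Oct 5 2002.
1st Saturday of November 2002: Nov 2 2002.
December 2002 — 1st Saturday is Dec 7 2002.
January 2003 — 1st Saturday is Jan 4 2003.

Jan 4 2003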